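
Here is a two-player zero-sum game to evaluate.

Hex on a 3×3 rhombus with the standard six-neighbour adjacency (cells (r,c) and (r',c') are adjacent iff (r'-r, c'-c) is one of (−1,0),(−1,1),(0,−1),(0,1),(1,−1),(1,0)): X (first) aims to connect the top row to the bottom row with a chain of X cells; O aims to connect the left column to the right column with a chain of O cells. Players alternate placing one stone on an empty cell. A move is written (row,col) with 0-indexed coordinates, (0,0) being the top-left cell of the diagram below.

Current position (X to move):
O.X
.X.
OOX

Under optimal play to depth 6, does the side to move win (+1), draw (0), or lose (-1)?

value(O.X/.X./OOX, X) = +1

[O.X/.X./OOX] X move#1: (0,1):-1/OXX/.X./OOX, (1,0):-1/O.X/XX./OOX, (1,2):+1/O.X/.XX/OOX*
[O.X/.XX/OOX] end (terminal -1, O#2); searched O.X/.X./OOX to 6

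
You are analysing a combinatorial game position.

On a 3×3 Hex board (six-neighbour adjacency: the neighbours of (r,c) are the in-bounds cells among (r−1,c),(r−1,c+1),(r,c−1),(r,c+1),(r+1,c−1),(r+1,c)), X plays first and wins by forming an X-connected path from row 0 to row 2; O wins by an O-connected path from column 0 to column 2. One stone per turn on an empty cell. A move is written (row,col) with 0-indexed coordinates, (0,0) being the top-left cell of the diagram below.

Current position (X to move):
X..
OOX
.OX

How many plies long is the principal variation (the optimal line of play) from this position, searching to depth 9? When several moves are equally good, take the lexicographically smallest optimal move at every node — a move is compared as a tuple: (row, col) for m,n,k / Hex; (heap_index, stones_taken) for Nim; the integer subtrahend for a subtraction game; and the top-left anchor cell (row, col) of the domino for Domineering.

p1 X@[X../OOX/.OX]: (0,1)[XX./OOX/.OX]-1 (0,2)[X.X/OOX/.OX]+1* (2,0)[X../OOX/XOX]-1
p2 O@[X.X/OOX/.OX] terminal -1; root [X../OOX/.OX] d9

PV length from [X../OOX/.OX]: 1 ply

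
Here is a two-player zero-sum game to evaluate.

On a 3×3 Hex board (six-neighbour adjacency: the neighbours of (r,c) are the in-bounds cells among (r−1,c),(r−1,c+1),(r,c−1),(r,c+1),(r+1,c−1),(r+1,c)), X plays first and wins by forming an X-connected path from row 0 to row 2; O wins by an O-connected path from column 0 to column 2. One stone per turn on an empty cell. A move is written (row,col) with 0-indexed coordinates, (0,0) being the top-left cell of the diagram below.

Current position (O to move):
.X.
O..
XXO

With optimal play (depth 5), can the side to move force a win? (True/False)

p1 O@[.X./O../XXO]: (0,0)[OX./O../XXO]-1 (0,2)[.XO/O../XXO]-1 (1,1)[.X./OO./XXO]+1* (1,2)[.X./O.O/XXO]-1
p2 X@[.X./OO./XXO]: (0,0)[XX./OO./XXO]-1* (0,2)[.XX/OO./XXO]-1 (1,2)[.X./OOX/XXO]-1
p3 O@[XX./OO./XXO]: (0,2)[XXO/OO./XXO]+1* (1,2)[XX./OOO/XXO]+1
p4 X@[XXO/OO./XXO] terminal -1; root [.X./O../XXO] d5

O winning at [.X./O../XXO]: True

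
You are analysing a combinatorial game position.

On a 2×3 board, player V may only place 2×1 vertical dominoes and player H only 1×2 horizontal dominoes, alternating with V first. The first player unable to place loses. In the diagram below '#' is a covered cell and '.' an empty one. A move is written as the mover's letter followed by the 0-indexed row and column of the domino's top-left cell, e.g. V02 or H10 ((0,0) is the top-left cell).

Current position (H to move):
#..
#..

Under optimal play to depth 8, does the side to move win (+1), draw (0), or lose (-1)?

value(#../#.., H) = +1

ply 1, H at #../#.. | H01=+1→###/#..*; H11=+1→#../###
ply 2: ###/#.. is terminal -1 (V); from #../#.. depth 8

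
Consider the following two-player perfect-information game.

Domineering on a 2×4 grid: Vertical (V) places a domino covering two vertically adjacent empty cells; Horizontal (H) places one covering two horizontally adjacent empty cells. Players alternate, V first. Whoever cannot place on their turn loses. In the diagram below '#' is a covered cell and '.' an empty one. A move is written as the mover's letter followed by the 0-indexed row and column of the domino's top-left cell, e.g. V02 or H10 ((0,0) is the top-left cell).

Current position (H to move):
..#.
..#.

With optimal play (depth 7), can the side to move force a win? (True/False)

H winning at [..#./..#.]: True

[..#./..#.] H move#1: H00:+1/###./..#.*, H10:+1/..#./###.
[###./..#.] V move#2: V03:-1/####/..##*
[####/..##] H move#3: H10:+1/####/####*
[####/####] end (terminal -1, V#4); searched ..#./..#. to 7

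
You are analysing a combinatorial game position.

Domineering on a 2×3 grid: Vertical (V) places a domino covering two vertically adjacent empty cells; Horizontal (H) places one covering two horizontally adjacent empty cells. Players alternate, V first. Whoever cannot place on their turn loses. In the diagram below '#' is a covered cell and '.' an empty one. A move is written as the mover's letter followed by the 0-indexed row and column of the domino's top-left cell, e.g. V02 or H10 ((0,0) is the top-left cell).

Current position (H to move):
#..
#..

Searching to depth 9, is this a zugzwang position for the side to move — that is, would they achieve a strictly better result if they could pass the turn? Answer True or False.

[#../#..] H move#1: H01:+1/###/#..*, H11:+1/#../###
[###/#..] end (terminal -1, V#2); searched #../#.. to 9
suppose H passes — search the same position with V to move:
pass> [#../#..] V move#1: V01:+1/##./##.*, V02:+1/#.#/#.#
pass> [##./##.] end (terminal -1, H#2); searched #../#.. to 9
for H: play +1, pass -1

zugzwang(#../#.., H) = False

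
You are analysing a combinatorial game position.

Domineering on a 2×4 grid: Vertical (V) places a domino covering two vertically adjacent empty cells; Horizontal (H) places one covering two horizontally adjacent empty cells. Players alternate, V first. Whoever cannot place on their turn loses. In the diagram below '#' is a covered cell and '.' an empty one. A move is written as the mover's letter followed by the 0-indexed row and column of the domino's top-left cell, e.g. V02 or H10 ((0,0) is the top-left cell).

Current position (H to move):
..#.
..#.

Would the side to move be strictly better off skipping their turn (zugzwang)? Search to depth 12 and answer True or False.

p1 H@[..#./..#.]: H00[###./..#.]+1* H10[..#./###.]+1
p2 V@[###./..#.]: V03[####/..##]-1*
p3 H@[####/..##]: H10[####/####]+1*
p4 V@[####/####] terminal -1; root [..#./..#.] d12
if H skipped the turn, V would face:
~ p1 V@[..#./..#.]: V00[#.#./#.#.]+1* V01[.##./.##.]+1 V03[..##/..##]-1
~ p2 H@[#.#./#.#.] terminal -1; root [..#./..#.] d12
compare (H): move=+1 vs pass=-1

zugzwang(..#./..#., H) = False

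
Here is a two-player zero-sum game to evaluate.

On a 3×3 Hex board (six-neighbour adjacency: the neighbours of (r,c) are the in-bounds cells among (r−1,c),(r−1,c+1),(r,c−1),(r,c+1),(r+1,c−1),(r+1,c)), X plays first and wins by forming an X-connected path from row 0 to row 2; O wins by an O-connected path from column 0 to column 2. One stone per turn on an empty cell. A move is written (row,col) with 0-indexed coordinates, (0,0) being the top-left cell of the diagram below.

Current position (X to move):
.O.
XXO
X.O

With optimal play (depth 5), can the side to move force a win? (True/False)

X winning at [.O./XXO/X.O]: True

[.O./XXO/X.O] X move#1: (0,0):+1/XO./XXO/X.O*, (0,2):+1/.OX/XXO/X.O, (2,1):+1/.O./XXO/XXO
[XO./XXO/X.O] end (terminal -1, O#2); searched .O./XXO/X.O to 5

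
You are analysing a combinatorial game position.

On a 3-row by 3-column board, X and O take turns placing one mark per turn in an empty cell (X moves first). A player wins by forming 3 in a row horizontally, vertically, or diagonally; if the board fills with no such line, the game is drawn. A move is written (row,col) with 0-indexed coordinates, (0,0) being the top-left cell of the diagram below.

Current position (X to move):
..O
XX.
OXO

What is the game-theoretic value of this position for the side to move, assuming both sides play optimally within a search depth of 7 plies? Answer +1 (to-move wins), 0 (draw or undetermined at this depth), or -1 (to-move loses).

value(..O/XX./OXO, X) = +1

p1 X@[..O/XX./OXO]: (0,0)[X.O/XX./OXO]-1 (0,1)[.XO/XX./OXO]+1* (1,2)[..O/XXX/OXO]+1
p2 O@[.XO/XX./OXO] terminal -1; root [..O/XX./OXO] d7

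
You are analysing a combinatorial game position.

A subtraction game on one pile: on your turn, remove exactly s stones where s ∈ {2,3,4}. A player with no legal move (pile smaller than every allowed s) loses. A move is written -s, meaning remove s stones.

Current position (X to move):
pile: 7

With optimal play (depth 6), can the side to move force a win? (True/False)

p1 X@[7]: -2[5]-1* -3[4]-1 -4[3]-1
p2 O@[5]: -2[3]-1 -3[2]-1 -4[1]+1*
p3 X@[1] terminal -1; root [7] d6

X winning at [7]: False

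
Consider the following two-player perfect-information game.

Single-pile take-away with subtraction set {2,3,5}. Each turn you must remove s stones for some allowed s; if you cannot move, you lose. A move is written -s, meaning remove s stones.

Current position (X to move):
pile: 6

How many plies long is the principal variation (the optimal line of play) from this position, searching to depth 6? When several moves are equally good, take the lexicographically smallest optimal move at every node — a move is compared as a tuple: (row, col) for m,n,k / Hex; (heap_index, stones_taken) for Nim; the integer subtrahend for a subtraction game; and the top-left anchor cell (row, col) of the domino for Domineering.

PV length from [6]: 1 ply

ply 1, X at 6 | -2=-1→4; -3=-1→3; -5=+1→1*
ply 2: 1 is terminal -1 (O); from 6 depth 6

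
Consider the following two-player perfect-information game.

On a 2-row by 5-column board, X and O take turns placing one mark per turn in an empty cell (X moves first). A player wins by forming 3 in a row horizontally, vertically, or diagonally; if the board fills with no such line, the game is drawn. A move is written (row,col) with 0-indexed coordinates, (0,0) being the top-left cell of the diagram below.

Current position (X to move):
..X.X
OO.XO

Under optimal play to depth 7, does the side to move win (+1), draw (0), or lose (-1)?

ply 1, X at ..X.X/OO.XO | (0,0)=-1→X.X.X/OO.XO; (0,1)=-1→.XX.X/OO.XO; (0,3)=+1→..XXX/OO.XO*; (1,2)=+0→..X.X/OOXXO
ply 2: ..XXX/OO.XO is terminal -1 (O); from ..X.X/OO.XO depth 7

value(..X.X/OO.XO, X) = +1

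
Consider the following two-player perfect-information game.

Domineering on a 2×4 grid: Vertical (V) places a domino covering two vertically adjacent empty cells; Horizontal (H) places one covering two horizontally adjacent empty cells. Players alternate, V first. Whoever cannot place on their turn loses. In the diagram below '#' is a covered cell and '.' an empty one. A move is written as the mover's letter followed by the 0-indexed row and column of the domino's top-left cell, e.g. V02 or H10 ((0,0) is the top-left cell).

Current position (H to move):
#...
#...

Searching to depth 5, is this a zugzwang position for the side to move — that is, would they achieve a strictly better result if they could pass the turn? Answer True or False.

ply 1, H at #.../#... | H01=+1→###./#...*; H02=+1→#.##/#...; H11=+1→#.../###.; H12=+1→#.../#.##
ply 2, V at ###./#... | V03=-1→####/#..#*
ply 3, H at ####/#..# | H11=+1→####/####*
ply 4: ####/#### is terminal -1 (V); from #.../#... depth 5
suppose H passes — search the same position with V to move:
pass> ply 1, V at #.../#... | V01=-1→##../##..; V02=+1→#.#./#.#.*; V03=-1→#..#/#..#
pass> ply 2: #.#./#.#. is terminal -1 (H); from #.../#... depth 5
for H: play +1, pass -1

zugzwang(#.../#..., H) = False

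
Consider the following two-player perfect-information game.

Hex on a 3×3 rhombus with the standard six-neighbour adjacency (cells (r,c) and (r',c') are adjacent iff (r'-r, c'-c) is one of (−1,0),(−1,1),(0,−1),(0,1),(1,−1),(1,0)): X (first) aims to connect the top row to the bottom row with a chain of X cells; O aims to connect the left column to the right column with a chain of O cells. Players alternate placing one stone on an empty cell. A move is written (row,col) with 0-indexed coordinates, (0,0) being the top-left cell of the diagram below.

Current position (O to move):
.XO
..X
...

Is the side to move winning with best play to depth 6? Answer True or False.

ply 1, O at .XO/..X/... | (0,0)=-1→OXO/..X/...; (1,0)=-1→.XO/O.X/...; (1,1)=+1→.XO/.OX/...*; (2,0)=-1→.XO/..X/O..; (2,1)=-1→.XO/..X/.O.; (2,2)=-1→.XO/..X/..O
ply 2, X at .XO/.OX/... | (0,0)=-1→XXO/.OX/...*; (1,0)=-1→.XO/XOX/...; (2,0)=-1→.XO/.OX/X..; (2,1)=-1→.XO/.OX/.X.; (2,2)=-1→.XO/.OX/..X
ply 3, O at XXO/.OX/... | (1,0)=+1→XXO/OOX/...*; (2,0)=+1→XXO/.OX/O..; (2,1)=+1→XXO/.OX/.O.; (2,2)=+1→XXO/.OX/..O
ply 4: XXO/OOX/... is terminal -1 (X); from .XO/..X/... depth 6

O winning at [.XO/..X/...]: True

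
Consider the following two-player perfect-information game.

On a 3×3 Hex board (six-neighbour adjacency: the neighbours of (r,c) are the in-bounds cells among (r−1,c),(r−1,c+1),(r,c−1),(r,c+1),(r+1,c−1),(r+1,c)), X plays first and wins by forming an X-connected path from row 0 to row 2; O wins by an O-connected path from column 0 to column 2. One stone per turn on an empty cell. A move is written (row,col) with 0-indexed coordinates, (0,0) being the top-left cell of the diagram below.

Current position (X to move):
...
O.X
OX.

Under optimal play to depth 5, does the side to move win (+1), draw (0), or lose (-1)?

value(.../O.X/OX., X) = +1

[.../O.X/OX.] X move#1: (0,0):-1/X../O.X/OX., (0,1):+1/.X./O.X/OX.*, (0,2):+1/..X/O.X/OX., (1,1):+1/.../OXX/OX., (2,2):-1/.../O.X/OXX
[.X./O.X/OX.] O move#2: (0,0):-1/OX./O.X/OX.*, (0,2):-1/.XO/O.X/OX., (1,1):-1/.X./OOX/OX., (2,2):-1/.X./O.X/OXO
[OX./O.X/OX.] X move#3: (0,2):+1/OXX/O.X/OX.*, (1,1):+1/OX./OXX/OX., (2,2):+1/OX./O.X/OXX
[OXX/O.X/OX.] end (terminal -1, O#4); searched .../O.X/OX. to 5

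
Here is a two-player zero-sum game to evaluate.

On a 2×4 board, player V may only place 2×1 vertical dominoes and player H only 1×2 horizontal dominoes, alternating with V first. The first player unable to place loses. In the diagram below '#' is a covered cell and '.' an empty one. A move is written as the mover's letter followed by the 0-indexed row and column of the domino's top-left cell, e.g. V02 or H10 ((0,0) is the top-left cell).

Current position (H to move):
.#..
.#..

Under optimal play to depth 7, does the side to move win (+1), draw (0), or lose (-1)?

value(.#../.#.., H) = +1

ply 1, H at .#../.#.. | H02=+1→.###/.#..*; H12=+1→.#../.###
ply 2, V at .###/.#.. | V00=-1→####/##..*
ply 3, H at ####/##.. | H12=+1→####/####*
ply 4: ####/#### is terminal -1 (V); from .#../.#.. depth 7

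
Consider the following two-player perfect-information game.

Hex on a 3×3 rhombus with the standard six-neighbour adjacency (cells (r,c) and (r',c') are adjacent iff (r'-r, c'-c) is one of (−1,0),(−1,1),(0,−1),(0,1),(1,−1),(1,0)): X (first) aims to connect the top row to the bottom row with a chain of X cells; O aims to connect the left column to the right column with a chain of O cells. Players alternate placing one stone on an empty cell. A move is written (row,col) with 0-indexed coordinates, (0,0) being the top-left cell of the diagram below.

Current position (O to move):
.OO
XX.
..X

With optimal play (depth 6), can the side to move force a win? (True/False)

O winning at [.OO/XX./..X]: True

p1 O@[.OO/XX./..X]: (0,0)[OOO/XX./..X]+1* (1,2)[.OO/XXO/..X]-1 (2,0)[.OO/XX./O.X]-1 (2,1)[.OO/XX./.OX]-1
p2 X@[OOO/XX./..X] terminal -1; root [.OO/XX./..X] d6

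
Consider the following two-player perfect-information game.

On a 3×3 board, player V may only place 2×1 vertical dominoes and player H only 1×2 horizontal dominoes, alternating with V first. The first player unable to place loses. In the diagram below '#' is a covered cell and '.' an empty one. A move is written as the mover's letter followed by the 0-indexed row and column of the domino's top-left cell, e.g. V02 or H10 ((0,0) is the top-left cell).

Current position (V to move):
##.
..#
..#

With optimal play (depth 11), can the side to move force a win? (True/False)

V winning at [##./..#/..#]: True

p1 V@[##./..#/..#]: V10[##./#.#/#.#]+1* V11[##./.##/.##]+1
p2 H@[##./#.#/#.#] terminal -1; root [##./..#/..#] d11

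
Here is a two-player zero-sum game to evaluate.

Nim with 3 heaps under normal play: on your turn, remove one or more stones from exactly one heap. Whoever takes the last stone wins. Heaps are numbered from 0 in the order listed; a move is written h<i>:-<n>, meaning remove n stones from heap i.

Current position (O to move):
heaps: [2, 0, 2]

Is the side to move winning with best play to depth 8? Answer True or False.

p1 O@[(2,0,2)]: h0:-1[(1,0,2)]-1* h0:-2[(0,0,2)]-1 h2:-1[(2,0,1)]-1 h2:-2[(2,0,0)]-1
p2 X@[(1,0,2)]: h0:-1[(0,0,2)]-1 h2:-1[(1,0,1)]+1* h2:-2[(1,0,0)]-1
p3 O@[(1,0,1)]: h0:-1[(0,0,1)]-1* h2:-1[(1,0,0)]-1
p4 X@[(0,0,1)]: h2:-1[(0,0,0)]+1*
p5 O@[(0,0,0)] terminal -1; root [(2,0,2)] d8

O winning at [(2,0,2)]: False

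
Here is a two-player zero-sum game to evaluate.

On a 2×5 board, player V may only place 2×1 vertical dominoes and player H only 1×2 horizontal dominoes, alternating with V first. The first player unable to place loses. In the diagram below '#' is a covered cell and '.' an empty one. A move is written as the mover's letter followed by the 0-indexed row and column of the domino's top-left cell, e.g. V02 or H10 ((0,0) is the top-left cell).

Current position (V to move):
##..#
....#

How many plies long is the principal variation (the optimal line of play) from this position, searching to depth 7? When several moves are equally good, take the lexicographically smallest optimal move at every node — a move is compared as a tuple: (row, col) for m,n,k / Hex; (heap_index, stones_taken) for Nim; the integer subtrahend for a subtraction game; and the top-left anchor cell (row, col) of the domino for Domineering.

PV length from [##..#/....#]: 3 plies

ply 1, V at ##..#/....# | V02=+1→###.#/..#.#*; V03=-1→##.##/...##
ply 2, H at ###.#/..#.# | H10=-1→###.#/###.#*
ply 3, V at ###.#/###.# | V03=+1→#####/#####*
ply 4: #####/##### is terminal -1 (H); from ##..#/....# depth 7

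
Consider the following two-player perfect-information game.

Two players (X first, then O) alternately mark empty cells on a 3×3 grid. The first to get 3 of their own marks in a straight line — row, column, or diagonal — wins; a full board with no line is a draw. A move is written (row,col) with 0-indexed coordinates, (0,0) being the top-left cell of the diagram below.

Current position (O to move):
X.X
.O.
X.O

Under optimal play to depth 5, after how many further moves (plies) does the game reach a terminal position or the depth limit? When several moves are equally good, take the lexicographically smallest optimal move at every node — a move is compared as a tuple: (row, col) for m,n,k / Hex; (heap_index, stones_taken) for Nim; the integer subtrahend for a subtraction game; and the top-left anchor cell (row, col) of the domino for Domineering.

PV length from [X.X/.O./X.O]: 2 plies

ply 1, O at X.X/.O./X.O | (0,1)=-1→XOX/.O./X.O*; (1,0)=-1→X.X/OO./X.O; (1,2)=-1→X.X/.OO/X.O; (2,1)=-1→X.X/.O./XOO
ply 2, X at XOX/.O./X.O | (1,0)=+1→XOX/XO./X.O*; (1,2)=-1→XOX/.OX/X.O; (2,1)=+0→XOX/.O./XXO
ply 3: XOX/XO./X.O is terminal -1 (O); from X.X/.O./X.O depth 5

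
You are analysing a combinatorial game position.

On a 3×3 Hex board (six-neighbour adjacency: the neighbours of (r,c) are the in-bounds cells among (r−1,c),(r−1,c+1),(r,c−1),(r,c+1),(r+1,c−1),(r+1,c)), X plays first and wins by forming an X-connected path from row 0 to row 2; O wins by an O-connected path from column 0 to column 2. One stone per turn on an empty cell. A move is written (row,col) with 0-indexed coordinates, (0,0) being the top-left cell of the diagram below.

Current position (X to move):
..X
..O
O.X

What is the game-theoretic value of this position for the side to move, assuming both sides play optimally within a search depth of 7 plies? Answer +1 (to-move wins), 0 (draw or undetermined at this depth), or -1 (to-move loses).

[..X/..O/O.X] X move#1: (0,0):-1/X.X/..O/O.X*, (0,1):-1/.XX/..O/O.X, (1,0):-1/..X/X.O/O.X, (1,1):-1/..X/.XO/O.X, (2,1):-1/..X/..O/OXX
[X.X/..O/O.X] O move#2: (0,1):+1/XOX/..O/O.X*, (1,0):+1/X.X/O.O/O.X, (1,1):+1/X.X/.OO/O.X, (2,1):+1/X.X/..O/OOX
[XOX/..O/O.X] X move#3: (1,0):-1/XOX/X.O/O.X*, (1,1):-1/XOX/.XO/O.X, (2,1):-1/XOX/..O/OXX
[XOX/X.O/O.X] O move#4: (1,1):+1/XOX/XOO/O.X*, (2,1):+1/XOX/X.O/OOX
[XOX/XOO/O.X] end (terminal -1, X#5); searched ..X/..O/O.X to 7

value(..X/..O/O.X, X) = -1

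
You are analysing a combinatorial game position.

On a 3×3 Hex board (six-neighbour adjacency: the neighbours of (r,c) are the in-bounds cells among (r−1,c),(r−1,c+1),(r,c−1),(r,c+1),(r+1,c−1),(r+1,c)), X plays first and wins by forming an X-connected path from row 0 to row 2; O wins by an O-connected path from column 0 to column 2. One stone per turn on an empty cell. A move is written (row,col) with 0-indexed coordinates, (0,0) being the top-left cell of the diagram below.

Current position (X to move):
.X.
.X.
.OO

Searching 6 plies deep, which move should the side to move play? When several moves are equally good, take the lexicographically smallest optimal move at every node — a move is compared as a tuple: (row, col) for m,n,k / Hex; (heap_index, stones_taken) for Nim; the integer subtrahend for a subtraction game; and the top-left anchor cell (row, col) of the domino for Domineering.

[.X./.X./.OO] X move#1: (0,0):-1/XX./.X./.OO, (0,2):-1/.XX/.X./.OO, (1,0):-1/.X./XX./.OO, (1,2):-1/.X./.XX/.OO, (2,0):+1/.X./.X./XOO*
[.X./.X./XOO] end (terminal -1, O#2); searched .X./.X./.OO to 6

X's best at [.X./.X./.OO]: (2,0)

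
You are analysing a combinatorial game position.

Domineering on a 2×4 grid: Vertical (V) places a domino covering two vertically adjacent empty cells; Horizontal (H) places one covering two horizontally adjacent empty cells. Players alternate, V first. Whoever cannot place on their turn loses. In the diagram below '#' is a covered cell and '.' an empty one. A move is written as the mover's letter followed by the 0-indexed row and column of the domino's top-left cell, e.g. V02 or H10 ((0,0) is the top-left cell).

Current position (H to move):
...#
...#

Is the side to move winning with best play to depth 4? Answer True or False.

p1 H@[...#/...#]: H00[##.#/...#]+1* H01[.###/...#]+1 H10[...#/##.#]+1 H11[...#/.###]+1
p2 V@[##.#/...#]: V02[####/..##]-1*
p3 H@[####/..##]: H10[####/####]+1*
p4 V@[####/####] terminal -1; root [...#/...#] d4

H winning at [...#/...#]: True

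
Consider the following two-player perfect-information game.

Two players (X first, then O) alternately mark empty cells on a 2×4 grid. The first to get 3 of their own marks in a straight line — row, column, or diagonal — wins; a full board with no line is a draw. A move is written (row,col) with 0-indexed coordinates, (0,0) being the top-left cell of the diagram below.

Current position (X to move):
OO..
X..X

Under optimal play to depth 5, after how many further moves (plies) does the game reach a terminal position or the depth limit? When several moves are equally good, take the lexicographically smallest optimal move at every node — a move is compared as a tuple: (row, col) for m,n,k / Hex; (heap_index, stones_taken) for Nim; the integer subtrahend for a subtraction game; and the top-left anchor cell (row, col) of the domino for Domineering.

[OO../X..X] X move#1: (0,2):+0/OOX./X..X*, (0,3):-1/OO.X/X..X, (1,1):-1/OO../XX.X, (1,2):-1/OO../X.XX
[OOX./X..X] O move#2: (0,3):+0/OOXO/X..X*, (1,1):+0/OOX./XO.X, (1,2):+0/OOX./X.OX
[OOXO/X..X] X move#3: (1,1):+0/OOXO/XX.X*, (1,2):+0/OOXO/X.XX
[OOXO/XX.X] O move#4: (1,2):+0/OOXO/XXOX*
[OOXO/XXOX] end (terminal +0, X#5); searched OO../X..X to 5

PV length from [OO../X..X]: 4 plies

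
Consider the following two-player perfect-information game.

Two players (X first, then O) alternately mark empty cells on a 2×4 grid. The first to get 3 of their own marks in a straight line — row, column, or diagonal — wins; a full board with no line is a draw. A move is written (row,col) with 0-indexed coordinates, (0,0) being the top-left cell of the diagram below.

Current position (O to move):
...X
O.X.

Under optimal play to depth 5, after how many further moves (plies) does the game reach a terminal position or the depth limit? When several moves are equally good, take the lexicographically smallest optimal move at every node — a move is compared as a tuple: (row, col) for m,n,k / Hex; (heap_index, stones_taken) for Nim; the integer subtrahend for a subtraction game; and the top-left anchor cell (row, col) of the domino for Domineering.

[...X/O.X.] O move#1: (0,0):+0/O..X/O.X.*, (0,1):+0/.O.X/O.X., (0,2):+0/..OX/O.X., (1,1):+0/...X/OOX., (1,3):+0/...X/O.XO
[O..X/O.X.] X move#2: (0,1):+0/OX.X/O.X.*, (0,2):+0/O.XX/O.X., (1,1):+0/O..X/OXX., (1,3):+0/O..X/O.XX
[OX.X/O.X.] O move#3: (0,2):+0/OXOX/O.X.*, (1,1):-1/OX.X/OOX., (1,3):-1/OX.X/O.XO
[OXOX/O.X.] X move#4: (1,1):+0/OXOX/OXX.*, (1,3):+0/OXOX/O.XX
[OXOX/OXX.] O move#5: (1,3):+0/OXOX/OXXO*
[OXOX/OXXO] end (terminal +0, X#6); searched ...X/O.X. to 5

PV length from [...X/O.X.]: 5 plies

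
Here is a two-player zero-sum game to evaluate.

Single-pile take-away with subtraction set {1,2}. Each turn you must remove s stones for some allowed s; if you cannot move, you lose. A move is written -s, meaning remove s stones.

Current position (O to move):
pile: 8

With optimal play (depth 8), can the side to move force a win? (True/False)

O winning at [8]: True

ply 1, O at 8 | -1=-1→7; -2=+1→6*
ply 2, X at 6 | -1=-1→5*; -2=-1→4
ply 3, O at 5 | -1=-1→4; -2=+1→3*
ply 4, X at 3 | -1=-1→2*; -2=-1→1
ply 5, O at 2 | -1=-1→1; -2=+1→0*
ply 6: 0 is terminal -1 (X); from 8 depth 8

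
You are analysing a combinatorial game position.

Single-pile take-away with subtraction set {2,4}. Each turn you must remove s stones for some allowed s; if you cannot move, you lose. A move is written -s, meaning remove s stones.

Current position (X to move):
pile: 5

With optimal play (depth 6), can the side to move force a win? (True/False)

p1 X@[5]: -2[3]-1 -4[1]+1*
p2 O@[1] terminal -1; root [5] d6

X winning at [5]: True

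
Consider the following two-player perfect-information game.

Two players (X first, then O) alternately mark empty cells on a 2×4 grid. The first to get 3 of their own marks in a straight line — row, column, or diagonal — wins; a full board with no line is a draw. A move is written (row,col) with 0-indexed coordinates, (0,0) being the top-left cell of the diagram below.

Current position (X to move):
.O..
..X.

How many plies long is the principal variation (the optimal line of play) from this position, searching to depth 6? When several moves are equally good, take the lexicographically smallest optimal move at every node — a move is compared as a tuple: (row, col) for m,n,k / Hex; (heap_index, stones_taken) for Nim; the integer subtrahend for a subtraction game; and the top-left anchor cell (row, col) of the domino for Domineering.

PV length from [.O../..X.]: 5 plies

ply 1, X at .O../..X. | (0,0)=+0→XO../..X.; (0,2)=+0→.OX./..X.; (0,3)=+0→.O.X/..X.; (1,0)=+0→.O../X.X.; (1,1)=+1→.O../.XX.*; (1,3)=+0→.O../..XX
ply 2, O at .O../.XX. | (0,0)=-1→OO../.XX.*; (0,2)=-1→.OO./.XX.; (0,3)=-1→.O.O/.XX.; (1,0)=-1→.O../OXX.; (1,3)=-1→.O../.XXO
ply 3, X at OO../.XX. | (0,2)=+1→OOX./.XX.*; (0,3)=-1→OO.X/.XX.; (1,0)=+1→OO../XXX.; (1,3)=+1→OO../.XXX
ply 4, O at OOX./.XX. | (0,3)=-1→OOXO/.XX.*; (1,0)=-1→OOX./OXX.; (1,3)=-1→OOX./.XXO
ply 5, X at OOXO/.XX. | (1,0)=+1→OOXO/XXX.*; (1,3)=+1→OOXO/.XXX
ply 6: OOXO/XXX. is terminal -1 (O); from .O../..X. depth 6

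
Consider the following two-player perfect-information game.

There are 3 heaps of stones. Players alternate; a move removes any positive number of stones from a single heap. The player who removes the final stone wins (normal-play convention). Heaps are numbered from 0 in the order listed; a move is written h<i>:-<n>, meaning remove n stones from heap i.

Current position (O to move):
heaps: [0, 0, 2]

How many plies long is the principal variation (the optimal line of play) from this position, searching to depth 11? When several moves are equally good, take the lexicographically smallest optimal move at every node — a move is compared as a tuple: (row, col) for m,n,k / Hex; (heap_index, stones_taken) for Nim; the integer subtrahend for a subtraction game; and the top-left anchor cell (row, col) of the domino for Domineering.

PV length from [(0,0,2)]: 1 ply

[(0,0,2)] O move#1: h2:-1:-1/(0,0,1), h2:-2:+1/(0,0,0)*
[(0,0,0)] end (terminal -1, X#2); searched (0,0,2) to 11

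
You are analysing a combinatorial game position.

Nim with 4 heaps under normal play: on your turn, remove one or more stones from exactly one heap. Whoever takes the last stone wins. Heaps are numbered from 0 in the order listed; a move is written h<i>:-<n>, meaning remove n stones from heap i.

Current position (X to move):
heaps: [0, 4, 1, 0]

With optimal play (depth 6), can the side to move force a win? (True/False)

[(0,4,1,0)] X move#1: h1:-1:-1/(0,3,1,0), h1:-2:-1/(0,2,1,0), h1:-3:+1/(0,1,1,0)*, h1:-4:-1/(0,0,1,0), h2:-1:-1/(0,4,0,0)
[(0,1,1,0)] O move#2: h1:-1:-1/(0,0,1,0)*, h2:-1:-1/(0,1,0,0)
[(0,0,1,0)] X move#3: h2:-1:+1/(0,0,0,0)*
[(0,0,0,0)] end (terminal -1, O#4); searched (0,4,1,0) to 6

X winning at [(0,4,1,0)]: True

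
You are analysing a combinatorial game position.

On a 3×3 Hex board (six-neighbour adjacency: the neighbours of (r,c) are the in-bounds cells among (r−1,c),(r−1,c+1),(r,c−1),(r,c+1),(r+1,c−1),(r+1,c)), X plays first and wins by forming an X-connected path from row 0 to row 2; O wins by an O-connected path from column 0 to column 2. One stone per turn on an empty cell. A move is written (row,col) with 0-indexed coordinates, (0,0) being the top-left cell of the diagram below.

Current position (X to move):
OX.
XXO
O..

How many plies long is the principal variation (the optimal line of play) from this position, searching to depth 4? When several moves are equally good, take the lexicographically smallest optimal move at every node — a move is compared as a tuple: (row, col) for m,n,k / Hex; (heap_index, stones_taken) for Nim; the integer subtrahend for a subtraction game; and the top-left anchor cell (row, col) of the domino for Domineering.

PV length from [OX./XXO/O..]: 1 ply

[OX./XXO/O..] X move#1: (0,2):-1/OXX/XXO/O.., (2,1):+1/OX./XXO/OX.*, (2,2):-1/OX./XXO/O.X
[OX./XXO/OX.] end (terminal -1, O#2); searched OX./XXO/O.. to 4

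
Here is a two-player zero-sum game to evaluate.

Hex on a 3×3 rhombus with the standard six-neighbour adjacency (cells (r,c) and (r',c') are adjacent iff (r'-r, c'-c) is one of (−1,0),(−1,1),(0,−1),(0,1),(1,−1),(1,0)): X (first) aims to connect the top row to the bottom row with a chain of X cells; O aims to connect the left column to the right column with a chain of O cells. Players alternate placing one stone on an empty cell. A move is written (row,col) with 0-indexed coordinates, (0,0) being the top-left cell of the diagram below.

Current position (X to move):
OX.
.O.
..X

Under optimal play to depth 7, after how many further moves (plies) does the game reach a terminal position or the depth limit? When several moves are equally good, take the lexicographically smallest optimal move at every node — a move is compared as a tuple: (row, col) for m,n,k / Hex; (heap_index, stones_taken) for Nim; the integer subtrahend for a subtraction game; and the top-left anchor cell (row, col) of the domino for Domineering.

PV length from [OX./.O./..X]: 4 plies

[OX./.O./..X] X move#1: (0,2):-1/OXX/.O./..X*, (1,0):-1/OX./XO./..X, (1,2):-1/OX./.OX/..X, (2,0):-1/OX./.O./X.X, (2,1):-1/OX./.O./.XX
[OXX/.O./..X] O move#2: (1,0):-1/OXX/OO./..X, (1,2):+1/OXX/.OO/..X*, (2,0):-1/OXX/.O./O.X, (2,1):-1/OXX/.O./.OX
[OXX/.OO/..X] X move#3: (1,0):-1/OXX/XOO/..X*, (2,0):-1/OXX/.OO/X.X, (2,1):-1/OXX/.OO/.XX
[OXX/XOO/..X] O move#4: (2,0):+1/OXX/XOO/O.X*, (2,1):-1/OXX/XOO/.OX
[OXX/XOO/O.X] end (terminal -1, X#5); searched OX./.O./..X to 7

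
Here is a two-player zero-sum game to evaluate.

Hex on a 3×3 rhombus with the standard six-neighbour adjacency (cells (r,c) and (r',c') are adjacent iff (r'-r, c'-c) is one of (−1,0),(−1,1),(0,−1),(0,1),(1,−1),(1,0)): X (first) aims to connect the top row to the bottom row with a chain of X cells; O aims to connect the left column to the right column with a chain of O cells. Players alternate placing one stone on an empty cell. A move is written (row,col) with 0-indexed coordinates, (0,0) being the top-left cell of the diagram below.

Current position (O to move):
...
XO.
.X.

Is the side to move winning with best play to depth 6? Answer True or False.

[.../XO./.X.] O move#1: (0,0):+1/O../XO./.X.*, (0,1):+1/.O./XO./.X., (0,2):-1/..O/XO./.X., (1,2):-1/.../XOO/.X., (2,0):+1/.../XO./OX., (2,2):-1/.../XO./.XO
[O../XO./.X.] X move#2: (0,1):-1/OX./XO./.X.*, (0,2):-1/O.X/XO./.X., (1,2):-1/O../XOX/.X., (2,0):-1/O../XO./XX., (2,2):-1/O../XO./.XX
[OX./XO./.X.] O move#3: (0,2):-1/OXO/XO./.X., (1,2):-1/OX./XOO/.X., (2,0):+1/OX./XO./OX.*, (2,2):-1/OX./XO./.XO
[OX./XO./OX.] X move#4: (0,2):-1/OXX/XO./OX.*, (1,2):-1/OX./XOX/OX., (2,2):-1/OX./XO./OXX
[OXX/XO./OX.] O move#5: (1,2):+1/OXX/XOO/OX.*, (2,2):-1/OXX/XO./OXO
[OXX/XOO/OX.] end (terminal -1, X#6); searched .../XO./.X. to 6

O winning at [.../XO./.X.]: True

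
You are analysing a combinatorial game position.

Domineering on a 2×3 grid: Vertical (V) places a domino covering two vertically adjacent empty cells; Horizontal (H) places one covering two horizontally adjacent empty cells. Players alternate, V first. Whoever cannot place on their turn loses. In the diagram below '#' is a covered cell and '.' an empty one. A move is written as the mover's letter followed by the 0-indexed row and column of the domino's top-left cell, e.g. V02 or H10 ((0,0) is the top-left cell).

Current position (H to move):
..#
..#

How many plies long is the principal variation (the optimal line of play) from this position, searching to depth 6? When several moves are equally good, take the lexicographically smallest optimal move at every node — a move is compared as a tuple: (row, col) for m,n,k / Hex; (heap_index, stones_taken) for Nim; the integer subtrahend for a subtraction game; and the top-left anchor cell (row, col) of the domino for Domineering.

ply 1, H at ..#/..# | H00=+1→###/..#*; H10=+1→..#/###
ply 2: ###/..# is terminal -1 (V); from ..#/..# depth 6

PV length from [..#/..#]: 1 ply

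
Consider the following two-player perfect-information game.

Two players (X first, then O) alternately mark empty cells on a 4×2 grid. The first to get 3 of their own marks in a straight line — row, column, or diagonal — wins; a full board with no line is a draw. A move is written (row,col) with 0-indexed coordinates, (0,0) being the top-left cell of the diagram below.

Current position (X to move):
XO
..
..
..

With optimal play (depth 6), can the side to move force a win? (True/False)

X winning at [XO/../../..]: False

ply 1, X at XO/../../.. | (1,0)=+0→XO/X./../..*; (1,1)=+0→XO/.X/../..; (2,0)=+0→XO/../X./..; (2,1)=+0→XO/../.X/..; (3,0)=+0→XO/../../X.; (3,1)=+0→XO/../../.X
ply 2, O at XO/X./../.. | (1,1)=-1→XO/XO/../..; (2,0)=+0→XO/X./O./..*; (2,1)=-1→XO/X./.O/..; (3,0)=-1→XO/X./../O.; (3,1)=-1→XO/X./../.O
ply 3, X at XO/X./O./.. | (1,1)=+0→XO/XX/O./..*; (2,1)=+0→XO/X./OX/..; (3,0)=+0→XO/X./O./X.; (3,1)=+0→XO/X./O./.X
ply 4, O at XO/XX/O./.. | (2,1)=+0→XO/XX/OO/..*; (3,0)=+0→XO/XX/O./O.; (3,1)=+0→XO/XX/O./.O
ply 5, X at XO/XX/OO/.. | (3,0)=+0→XO/XX/OO/X.*; (3,1)=+0→XO/XX/OO/.X
ply 6, O at XO/XX/OO/X. | (3,1)=+0→XO/XX/OO/XO*
ply 7: XO/XX/OO/XO is terminal +0 (X); from XO/../../.. depth 6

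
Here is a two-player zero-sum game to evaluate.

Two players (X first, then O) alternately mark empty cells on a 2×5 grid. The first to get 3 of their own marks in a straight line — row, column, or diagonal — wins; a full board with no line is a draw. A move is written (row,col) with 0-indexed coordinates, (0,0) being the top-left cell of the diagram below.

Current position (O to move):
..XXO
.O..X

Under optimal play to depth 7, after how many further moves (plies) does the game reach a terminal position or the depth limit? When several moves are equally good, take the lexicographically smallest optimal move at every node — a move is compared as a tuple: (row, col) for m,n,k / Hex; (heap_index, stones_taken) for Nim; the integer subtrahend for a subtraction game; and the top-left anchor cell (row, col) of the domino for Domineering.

ply 1, O at ..XXO/.O..X | (0,0)=-1→O.XXO/.O..X; (0,1)=+0→.OXXO/.O..X*; (1,0)=-1→..XXO/OO..X; (1,2)=-1→..XXO/.OO.X; (1,3)=-1→..XXO/.O.OX
ply 2, X at .OXXO/.O..X | (0,0)=-1→XOXXO/.O..X; (1,0)=+0→.OXXO/XO..X*; (1,2)=+0→.OXXO/.OX.X; (1,3)=+0→.OXXO/.O.XX
ply 3, O at .OXXO/XO..X | (0,0)=+0→OOXXO/XO..X*; (1,2)=+0→.OXXO/XOO.X; (1,3)=+0→.OXXO/XO.OX
ply 4, X at OOXXO/XO..X | (1,2)=+0→OOXXO/XOX.X*; (1,3)=+0→OOXXO/XO.XX
ply 5, O at OOXXO/XOX.X | (1,3)=+0→OOXXO/XOXOX*
ply 6: OOXXO/XOXOX is terminal +0 (X); from ..XXO/.O..X depth 7

PV length from [..XXO/.O..X]: 5 plies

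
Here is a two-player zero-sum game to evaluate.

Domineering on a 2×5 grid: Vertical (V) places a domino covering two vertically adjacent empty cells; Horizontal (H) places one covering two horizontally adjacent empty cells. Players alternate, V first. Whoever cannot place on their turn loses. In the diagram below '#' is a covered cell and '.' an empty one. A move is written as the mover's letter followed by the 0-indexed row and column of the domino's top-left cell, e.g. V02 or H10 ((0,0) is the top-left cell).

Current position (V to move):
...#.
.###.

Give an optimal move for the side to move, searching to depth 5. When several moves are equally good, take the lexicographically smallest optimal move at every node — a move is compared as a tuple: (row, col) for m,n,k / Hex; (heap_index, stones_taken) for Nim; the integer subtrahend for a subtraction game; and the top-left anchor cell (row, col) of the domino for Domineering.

[...#./.###.] V move#1: V00:+1/#..#./####.*, V04:-1/...##/.####
[#..#./####.] H move#2: H01:-1/####./####.*
[####./####.] V move#3: V04:+1/#####/#####*
[#####/#####] end (terminal -1, H#4); searched ...#./.###. to 5

V's best at [...#./.###.]: V00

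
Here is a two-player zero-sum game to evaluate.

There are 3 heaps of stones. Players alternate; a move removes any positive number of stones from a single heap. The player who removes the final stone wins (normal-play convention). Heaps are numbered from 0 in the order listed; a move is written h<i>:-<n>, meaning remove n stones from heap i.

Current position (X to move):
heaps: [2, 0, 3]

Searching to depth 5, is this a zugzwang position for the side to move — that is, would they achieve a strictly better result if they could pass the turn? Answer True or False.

[(2,0,3)] X move#1: h0:-1:-1/(1,0,3), h0:-2:-1/(0,0,3), h2:-1:+1/(2,0,2)*, h2:-2:-1/(2,0,1), h2:-3:-1/(2,0,0)
[(2,0,2)] O move#2: h0:-1:-1/(1,0,2)*, h0:-2:-1/(0,0,2), h2:-1:-1/(2,0,1), h2:-2:-1/(2,0,0)
[(1,0,2)] X move#3: h0:-1:-1/(0,0,2), h2:-1:+1/(1,0,1)*, h2:-2:-1/(1,0,0)
[(1,0,1)] O move#4: h0:-1:-1/(0,0,1)*, h2:-1:-1/(1,0,0)
[(0,0,1)] X move#5: h2:-1:+1/(0,0,0)*
[(0,0,0)] end (terminal -1, O#6); searched (2,0,3) to 5
if X skipped the turn, O would face:
~ [(2,0,3)] O move#1: h0:-1:-1/(1,0,3), h0:-2:-1/(0,0,3), h2:-1:+1/(2,0,2)*, h2:-2:-1/(2,0,1), h2:-3:-1/(2,0,0)
~ [(2,0,2)] X move#2: h0:-1:-1/(1,0,2)*, h0:-2:-1/(0,0,2), h2:-1:-1/(2,0,1), h2:-2:-1/(2,0,0)
~ [(1,0,2)] O move#3: h0:-1:-1/(0,0,2), h2:-1:+1/(1,0,1)*, h2:-2:-1/(1,0,0)
~ [(1,0,1)] X move#4: h0:-1:-1/(0,0,1)*, h2:-1:-1/(1,0,0)
~ [(0,0,1)] O move#5: h2:-1:+1/(0,0,0)*
~ [(0,0,0)] end (terminal -1, X#6); searched (2,0,3) to 5
compare (X): move=+1 vs pass=-1

zugzwang((2,0,3), X) = False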